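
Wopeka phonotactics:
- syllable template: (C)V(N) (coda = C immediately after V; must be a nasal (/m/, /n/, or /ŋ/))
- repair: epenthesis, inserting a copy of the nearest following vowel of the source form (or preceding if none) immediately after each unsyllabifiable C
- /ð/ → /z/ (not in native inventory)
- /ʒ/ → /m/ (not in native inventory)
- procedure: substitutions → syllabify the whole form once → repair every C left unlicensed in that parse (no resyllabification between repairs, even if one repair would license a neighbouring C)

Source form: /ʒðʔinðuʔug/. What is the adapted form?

miziʔinzuʔugu

Substitution: /ʒ/ → /m/, /ð/ → /z/, giving /mzʔinzuʔug/.
Syllabifying with onset maximization leaves /m/, /z/, /g/ stranded (only a nasal (/m/, /n/, or /ŋ/) is licensed in coda position; onsets are limited to one consonant).
Epenthesis after each stranded consonant: /m/ → /mi/, /z/ → /zi/, /g/ → /gu/.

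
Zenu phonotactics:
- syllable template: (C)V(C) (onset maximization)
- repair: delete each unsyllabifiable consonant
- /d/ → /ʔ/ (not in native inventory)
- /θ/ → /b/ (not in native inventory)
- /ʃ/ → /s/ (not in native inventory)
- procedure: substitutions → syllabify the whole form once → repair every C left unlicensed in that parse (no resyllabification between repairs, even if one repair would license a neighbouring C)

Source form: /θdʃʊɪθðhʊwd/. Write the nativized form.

sʊɪbhʊw

Substitution: /θ/ → /b/, /d/ → /ʔ/, /ʃ/ → /s/, giving /bʔsʊɪbðhʊwʔ/.
The consonants /b/, /ʔ/, /ð/, /ʔ/ cannot be parsed into a legal (C)V(C) syllable (at most one coda consonant is licensed; onsets are limited to one consonant).
Deletion applies to /b/, /ʔ/, /ð/, /ʔ/.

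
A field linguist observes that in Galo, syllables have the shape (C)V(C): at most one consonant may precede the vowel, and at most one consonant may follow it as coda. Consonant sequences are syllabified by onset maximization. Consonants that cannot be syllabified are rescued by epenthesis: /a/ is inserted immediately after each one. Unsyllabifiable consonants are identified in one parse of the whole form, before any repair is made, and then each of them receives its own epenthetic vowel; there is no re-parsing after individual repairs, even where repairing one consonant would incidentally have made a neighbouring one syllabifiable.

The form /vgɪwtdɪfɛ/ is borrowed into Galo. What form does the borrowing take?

The consonants /v/, /t/ cannot be parsed into a legal (C)V(C) syllable (at most one coda consonant is licensed; onsets are limited to one consonant).
Inserting the epenthetic vowel yields /v/ → /va/, /t/ → /ta/.

vagɪwtadɪfɛ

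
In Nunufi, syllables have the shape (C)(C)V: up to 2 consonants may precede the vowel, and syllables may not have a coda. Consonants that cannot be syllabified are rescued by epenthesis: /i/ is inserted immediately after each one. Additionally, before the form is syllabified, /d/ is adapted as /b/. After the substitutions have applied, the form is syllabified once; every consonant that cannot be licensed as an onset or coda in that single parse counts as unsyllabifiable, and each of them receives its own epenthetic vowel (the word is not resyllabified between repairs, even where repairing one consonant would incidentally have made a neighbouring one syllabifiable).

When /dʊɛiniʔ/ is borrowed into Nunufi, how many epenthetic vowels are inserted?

1

After substitution the input is /bʊɛiniʔ/.
The unsyllabifiable consonants are /ʔ/; each receives one epenthetic vowel.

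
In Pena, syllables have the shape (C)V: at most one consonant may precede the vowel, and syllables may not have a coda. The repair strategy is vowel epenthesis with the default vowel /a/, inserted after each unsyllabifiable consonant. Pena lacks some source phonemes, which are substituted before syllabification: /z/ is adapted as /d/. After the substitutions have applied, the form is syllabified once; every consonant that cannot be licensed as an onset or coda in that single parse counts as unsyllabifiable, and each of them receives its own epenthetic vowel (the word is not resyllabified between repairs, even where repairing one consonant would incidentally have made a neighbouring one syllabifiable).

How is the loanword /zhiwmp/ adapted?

Substitution: /z/ → /d/, giving /dhiwmp/.
The consonants /d/, /w/, /m/, /p/ cannot be parsed into a legal (C)V syllable (no codas are permitted; onsets are limited to one consonant).
Epenthesis after each stranded consonant: /d/ → /da/, /w/ → /wa/, /m/ → /ma/, /p/ → /pa/.

dahiwamapa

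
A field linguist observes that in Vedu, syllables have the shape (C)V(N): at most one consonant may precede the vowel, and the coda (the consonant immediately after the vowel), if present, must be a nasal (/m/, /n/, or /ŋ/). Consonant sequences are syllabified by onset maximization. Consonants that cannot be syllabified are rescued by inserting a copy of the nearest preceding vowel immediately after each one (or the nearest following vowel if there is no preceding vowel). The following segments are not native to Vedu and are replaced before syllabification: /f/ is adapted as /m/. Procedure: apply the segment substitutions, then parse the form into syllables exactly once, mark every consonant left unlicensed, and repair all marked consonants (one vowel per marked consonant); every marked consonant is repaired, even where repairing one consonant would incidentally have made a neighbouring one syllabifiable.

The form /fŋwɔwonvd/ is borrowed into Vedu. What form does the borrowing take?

Substitution: /f/ → /m/, giving /mŋwɔwonvd/.
Under (C)V(N), the unsyllabifiable consonants are /m/, /ŋ/, /v/, /d/ (only a nasal (/m/, /n/, or /ŋ/) is licensed in coda position; onsets are limited to one consonant).
Each unlicensed consonant becomes the onset of a new syllable: /m/ → /mɔ/, /ŋ/ → /ŋɔ/, /v/ → /vo/, /d/ → /do/.

mɔŋɔwɔwonvodo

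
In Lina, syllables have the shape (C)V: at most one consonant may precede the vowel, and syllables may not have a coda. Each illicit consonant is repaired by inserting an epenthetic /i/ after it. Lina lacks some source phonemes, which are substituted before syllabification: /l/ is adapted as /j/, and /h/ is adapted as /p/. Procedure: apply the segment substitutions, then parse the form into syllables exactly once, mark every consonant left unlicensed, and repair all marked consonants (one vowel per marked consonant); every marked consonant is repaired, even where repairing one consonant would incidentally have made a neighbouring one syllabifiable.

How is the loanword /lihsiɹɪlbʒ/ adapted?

Substitution: /l/ → /j/, /h/ → /p/, giving /jipsiɹɪjbʒ/.
The consonants /p/, /j/, /b/, /ʒ/ cannot be parsed into a legal (C)V syllable (no codas are permitted; onsets are limited to one consonant).
Epenthesis after each stranded consonant: /p/ → /pi/, /j/ → /ji/, /b/ → /bi/, /ʒ/ → /ʒi/.

jipisiɹɪjibiʒi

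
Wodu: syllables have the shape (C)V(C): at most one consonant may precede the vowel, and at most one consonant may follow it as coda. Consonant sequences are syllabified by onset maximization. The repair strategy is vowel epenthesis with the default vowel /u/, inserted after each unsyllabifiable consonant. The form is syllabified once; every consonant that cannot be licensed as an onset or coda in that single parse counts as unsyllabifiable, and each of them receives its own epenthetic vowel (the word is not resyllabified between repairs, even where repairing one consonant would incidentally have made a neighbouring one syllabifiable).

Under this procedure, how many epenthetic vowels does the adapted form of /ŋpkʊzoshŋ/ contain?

4

The unsyllabifiable consonants are /ŋ/, /p/, /h/, /ŋ/; each receives one epenthetic vowel.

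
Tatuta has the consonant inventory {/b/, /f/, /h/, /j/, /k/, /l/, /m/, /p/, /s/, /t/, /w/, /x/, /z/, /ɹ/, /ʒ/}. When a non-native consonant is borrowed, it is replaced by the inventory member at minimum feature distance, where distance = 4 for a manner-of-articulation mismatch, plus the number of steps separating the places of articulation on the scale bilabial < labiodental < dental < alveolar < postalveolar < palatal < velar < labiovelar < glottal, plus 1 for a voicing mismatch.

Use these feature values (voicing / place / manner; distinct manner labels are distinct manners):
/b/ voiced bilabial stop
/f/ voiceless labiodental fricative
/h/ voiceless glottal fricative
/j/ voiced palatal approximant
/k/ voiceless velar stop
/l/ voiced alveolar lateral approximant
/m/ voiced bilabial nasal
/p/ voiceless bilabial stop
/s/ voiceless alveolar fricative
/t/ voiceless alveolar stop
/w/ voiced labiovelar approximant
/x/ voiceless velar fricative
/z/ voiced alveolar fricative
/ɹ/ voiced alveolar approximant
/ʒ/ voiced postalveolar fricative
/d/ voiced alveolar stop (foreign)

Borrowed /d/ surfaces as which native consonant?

t

/t/ is closest: same manner (stop), place distance 0 (alveolar→alveolar), voicing differs (+1); total 1. Next closest is /b/ at distance 3.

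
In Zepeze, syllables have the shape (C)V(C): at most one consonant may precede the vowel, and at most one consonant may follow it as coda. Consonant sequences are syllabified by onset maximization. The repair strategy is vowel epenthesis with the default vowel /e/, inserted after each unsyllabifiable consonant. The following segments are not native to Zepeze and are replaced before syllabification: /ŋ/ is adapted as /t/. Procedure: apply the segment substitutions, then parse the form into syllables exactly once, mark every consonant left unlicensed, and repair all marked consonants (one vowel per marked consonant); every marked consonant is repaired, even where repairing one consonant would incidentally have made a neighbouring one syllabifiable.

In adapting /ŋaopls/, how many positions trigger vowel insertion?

2

After substitution the input is /taopls/.
The unsyllabifiable consonants are /l/, /s/; each receives one epenthetic vowel.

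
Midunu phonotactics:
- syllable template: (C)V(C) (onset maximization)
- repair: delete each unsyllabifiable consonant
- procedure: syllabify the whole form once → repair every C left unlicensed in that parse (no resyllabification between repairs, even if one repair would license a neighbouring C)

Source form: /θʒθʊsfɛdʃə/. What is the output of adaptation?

Syllabifying with onset maximization leaves /θ/, /ʒ/ stranded (at most one coda consonant is licensed; onsets are limited to one consonant).
Each unlicensed consonant is deleted: /θ/, /ʒ/.

θʊsfɛdʃə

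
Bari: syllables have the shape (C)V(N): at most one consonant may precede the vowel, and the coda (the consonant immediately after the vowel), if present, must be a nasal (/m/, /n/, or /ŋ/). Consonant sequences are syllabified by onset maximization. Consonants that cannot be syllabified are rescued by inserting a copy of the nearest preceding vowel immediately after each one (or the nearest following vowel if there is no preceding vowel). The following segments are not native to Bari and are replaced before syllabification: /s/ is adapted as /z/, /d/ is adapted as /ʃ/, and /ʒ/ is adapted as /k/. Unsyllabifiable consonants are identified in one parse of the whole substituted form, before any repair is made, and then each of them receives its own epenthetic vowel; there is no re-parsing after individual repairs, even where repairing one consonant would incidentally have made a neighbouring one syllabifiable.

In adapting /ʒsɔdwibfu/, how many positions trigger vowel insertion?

3

After substitution the input is /kzɔʃwibfu/.
The unsyllabifiable consonants are /k/, /ʃ/, /b/; each receives one epenthetic vowel.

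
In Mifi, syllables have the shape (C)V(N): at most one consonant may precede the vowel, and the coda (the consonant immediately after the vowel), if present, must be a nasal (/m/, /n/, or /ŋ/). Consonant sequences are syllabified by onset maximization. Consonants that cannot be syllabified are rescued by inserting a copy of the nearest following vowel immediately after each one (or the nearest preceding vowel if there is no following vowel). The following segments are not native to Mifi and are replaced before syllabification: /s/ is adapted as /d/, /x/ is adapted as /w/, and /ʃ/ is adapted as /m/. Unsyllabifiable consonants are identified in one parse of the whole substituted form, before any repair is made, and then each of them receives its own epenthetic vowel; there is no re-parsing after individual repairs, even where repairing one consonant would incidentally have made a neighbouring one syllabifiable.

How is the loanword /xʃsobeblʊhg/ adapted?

Substitution: /x/ → /w/, /ʃ/ → /m/, /s/ → /d/, giving /wmdobeblʊhg/.
The consonants /w/, /m/, /b/, /h/, /g/ cannot be parsed into a legal (C)V(N) syllable (only a nasal (/m/, /n/, or /ŋ/) is licensed in coda position; onsets are limited to one consonant).
Inserting the epenthetic vowel yields /w/ → /wo/, /m/ → /mo/, /b/ → /bʊ/, /h/ → /hʊ/, /g/ → /gʊ/.

womodobebʊlʊhʊgʊ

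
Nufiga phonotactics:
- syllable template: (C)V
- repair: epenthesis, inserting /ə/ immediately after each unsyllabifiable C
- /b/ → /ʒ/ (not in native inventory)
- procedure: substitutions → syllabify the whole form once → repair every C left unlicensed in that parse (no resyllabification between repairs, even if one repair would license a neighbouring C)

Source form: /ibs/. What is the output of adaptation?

Substitution: /b/ → /ʒ/, giving /iʒs/.
Syllabifying with onset maximization leaves /ʒ/, /s/ stranded (no codas are permitted; onsets are limited to one consonant).
Each unlicensed consonant becomes the onset of a new syllable: /ʒ/ → /ʒə/, /s/ → /sə/.

iʒəsə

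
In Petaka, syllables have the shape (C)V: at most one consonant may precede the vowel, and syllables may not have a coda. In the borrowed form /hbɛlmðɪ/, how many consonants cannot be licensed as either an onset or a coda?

Syllabifying with onset maximization leaves /h/, /l/, /m/ stranded (no codas are permitted; onsets are limited to one consonant).

3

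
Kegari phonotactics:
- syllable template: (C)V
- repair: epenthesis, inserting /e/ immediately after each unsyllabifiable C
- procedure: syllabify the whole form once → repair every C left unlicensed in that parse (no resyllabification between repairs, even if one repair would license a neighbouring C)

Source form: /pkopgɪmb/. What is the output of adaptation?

pekopegɪmebe

Under (C)V, the unsyllabifiable consonants are /p/, /p/, /m/, /b/ (no codas are permitted; onsets are limited to one consonant).
Each unlicensed consonant becomes the onset of a new syllable: /p/ → /pe/, /p/ → /pe/, /m/ → /me/, /b/ → /be/.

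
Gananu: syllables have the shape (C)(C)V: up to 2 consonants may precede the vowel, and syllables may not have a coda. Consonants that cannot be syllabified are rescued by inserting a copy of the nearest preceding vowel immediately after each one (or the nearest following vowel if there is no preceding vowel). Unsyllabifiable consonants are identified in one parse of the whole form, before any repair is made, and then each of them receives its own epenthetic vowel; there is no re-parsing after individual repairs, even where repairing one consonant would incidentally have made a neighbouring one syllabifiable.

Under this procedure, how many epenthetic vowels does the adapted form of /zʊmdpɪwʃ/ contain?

The unsyllabifiable consonants are /m/, /w/, /ʃ/; each receives one epenthetic vowel.

3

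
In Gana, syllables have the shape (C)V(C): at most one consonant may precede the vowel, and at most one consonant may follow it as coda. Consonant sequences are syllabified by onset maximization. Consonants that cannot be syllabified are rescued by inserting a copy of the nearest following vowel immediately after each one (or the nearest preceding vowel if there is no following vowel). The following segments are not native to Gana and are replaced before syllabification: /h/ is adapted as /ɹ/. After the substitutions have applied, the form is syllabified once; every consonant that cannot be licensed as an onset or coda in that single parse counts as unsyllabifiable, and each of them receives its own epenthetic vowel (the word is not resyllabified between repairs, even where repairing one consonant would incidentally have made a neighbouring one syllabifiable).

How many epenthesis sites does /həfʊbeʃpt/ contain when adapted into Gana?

2

After substitution the input is /ɹəfʊbeʃpt/.
The unsyllabifiable consonants are /p/, /t/; each receives one epenthetic vowel.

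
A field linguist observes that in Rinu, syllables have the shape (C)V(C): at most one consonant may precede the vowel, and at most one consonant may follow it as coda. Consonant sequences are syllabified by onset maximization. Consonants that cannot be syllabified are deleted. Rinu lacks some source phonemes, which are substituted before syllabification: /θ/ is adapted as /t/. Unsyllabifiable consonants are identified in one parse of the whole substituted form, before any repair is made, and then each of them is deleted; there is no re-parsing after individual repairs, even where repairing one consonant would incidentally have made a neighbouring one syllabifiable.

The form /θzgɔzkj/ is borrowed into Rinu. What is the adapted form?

gɔz

Substitution: /θ/ → /t/, giving /tzgɔzkj/.
The consonants /t/, /z/, /k/, /j/ cannot be parsed into a legal (C)V(C) syllable (at most one coda consonant is licensed; onsets are limited to one consonant).
Each unlicensed consonant is deleted: /t/, /z/, /k/, /j/.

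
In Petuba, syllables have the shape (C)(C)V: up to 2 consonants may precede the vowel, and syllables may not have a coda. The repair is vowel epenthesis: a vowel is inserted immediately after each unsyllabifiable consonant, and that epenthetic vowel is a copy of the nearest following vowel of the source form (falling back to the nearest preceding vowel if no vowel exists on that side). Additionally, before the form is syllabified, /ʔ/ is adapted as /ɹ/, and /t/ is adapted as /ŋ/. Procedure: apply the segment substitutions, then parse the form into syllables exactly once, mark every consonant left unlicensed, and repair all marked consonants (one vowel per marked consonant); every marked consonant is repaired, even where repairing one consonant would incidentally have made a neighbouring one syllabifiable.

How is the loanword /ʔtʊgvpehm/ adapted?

ɹŋʊgevpeheme

Substitution: /ʔ/ → /ɹ/, /t/ → /ŋ/, giving /ɹŋʊgvpehm/.
Under (C)(C)V, the unsyllabifiable consonants are /g/, /h/, /m/ (no codas are permitted; onsets may contain at most 2 consonants).
Each unlicensed consonant becomes the onset of a new syllable: /g/ → /ge/, /h/ → /he/, /m/ → /me/.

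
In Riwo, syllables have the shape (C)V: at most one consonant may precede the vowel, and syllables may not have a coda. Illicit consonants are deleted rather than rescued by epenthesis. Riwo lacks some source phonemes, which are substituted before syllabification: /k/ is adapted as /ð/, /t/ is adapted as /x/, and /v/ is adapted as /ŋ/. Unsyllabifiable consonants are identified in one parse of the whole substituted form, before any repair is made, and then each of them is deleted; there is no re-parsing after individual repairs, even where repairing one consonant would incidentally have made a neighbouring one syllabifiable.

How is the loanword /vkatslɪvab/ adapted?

ðalɪŋa

Substitution: /v/ → /ŋ/, /k/ → /ð/, /t/ → /x/, giving /ŋðaxslɪŋab/.
Syllabifying with onset maximization leaves /ŋ/, /x/, /s/, /b/ stranded (no codas are permitted; onsets are limited to one consonant).
Deletion applies to /ŋ/, /x/, /s/, /b/.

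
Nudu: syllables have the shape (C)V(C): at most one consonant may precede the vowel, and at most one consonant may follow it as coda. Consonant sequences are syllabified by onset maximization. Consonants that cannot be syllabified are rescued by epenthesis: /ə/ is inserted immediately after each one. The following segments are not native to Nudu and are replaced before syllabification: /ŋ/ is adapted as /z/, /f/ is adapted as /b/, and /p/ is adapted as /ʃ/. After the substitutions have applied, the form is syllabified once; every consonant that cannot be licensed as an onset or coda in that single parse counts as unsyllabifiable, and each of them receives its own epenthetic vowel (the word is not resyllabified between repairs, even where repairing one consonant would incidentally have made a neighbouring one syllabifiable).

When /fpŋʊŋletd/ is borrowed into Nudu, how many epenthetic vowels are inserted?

3

After substitution the input is /bʃzʊzletd/.
The unsyllabifiable consonants are /b/, /ʃ/, /d/; each receives one epenthetic vowel.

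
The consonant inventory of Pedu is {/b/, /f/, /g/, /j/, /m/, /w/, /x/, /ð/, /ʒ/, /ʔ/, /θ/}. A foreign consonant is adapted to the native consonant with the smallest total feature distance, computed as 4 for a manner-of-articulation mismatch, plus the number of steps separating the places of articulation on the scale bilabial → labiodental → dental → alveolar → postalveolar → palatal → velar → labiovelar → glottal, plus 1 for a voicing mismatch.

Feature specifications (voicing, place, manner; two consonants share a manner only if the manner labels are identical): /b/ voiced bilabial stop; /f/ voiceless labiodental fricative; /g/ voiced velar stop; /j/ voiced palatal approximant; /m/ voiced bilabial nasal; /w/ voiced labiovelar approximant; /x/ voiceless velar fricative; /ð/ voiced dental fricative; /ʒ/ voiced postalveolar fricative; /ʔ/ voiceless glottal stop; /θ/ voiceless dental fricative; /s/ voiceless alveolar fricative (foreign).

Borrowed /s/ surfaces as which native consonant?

/θ/ is closest: same manner (fricative), place distance 1 (alveolar→dental), same voicing; total 1. Next closest is /f/ at distance 2.

θ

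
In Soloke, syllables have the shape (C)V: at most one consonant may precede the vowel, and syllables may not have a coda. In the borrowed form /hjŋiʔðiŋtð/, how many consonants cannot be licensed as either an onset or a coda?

6

Under (C)V, the unsyllabifiable consonants are /h/, /j/, /ʔ/, /ŋ/, /t/, /ð/ (no codas are permitted; onsets are limited to one consonant).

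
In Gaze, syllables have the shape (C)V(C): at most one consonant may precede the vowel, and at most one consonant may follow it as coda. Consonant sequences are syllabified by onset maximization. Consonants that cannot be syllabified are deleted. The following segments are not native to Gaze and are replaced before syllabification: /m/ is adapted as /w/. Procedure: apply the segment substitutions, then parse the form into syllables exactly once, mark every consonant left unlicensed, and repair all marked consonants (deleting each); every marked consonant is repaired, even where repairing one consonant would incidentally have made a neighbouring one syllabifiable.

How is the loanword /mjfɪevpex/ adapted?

fɪevpex

Substitution: /m/ → /w/, giving /wjfɪevpex/.
The consonants /w/, /j/ cannot be parsed into a legal (C)V(C) syllable (at most one coda consonant is licensed; onsets are limited to one consonant).
Deletion applies to /w/, /j/.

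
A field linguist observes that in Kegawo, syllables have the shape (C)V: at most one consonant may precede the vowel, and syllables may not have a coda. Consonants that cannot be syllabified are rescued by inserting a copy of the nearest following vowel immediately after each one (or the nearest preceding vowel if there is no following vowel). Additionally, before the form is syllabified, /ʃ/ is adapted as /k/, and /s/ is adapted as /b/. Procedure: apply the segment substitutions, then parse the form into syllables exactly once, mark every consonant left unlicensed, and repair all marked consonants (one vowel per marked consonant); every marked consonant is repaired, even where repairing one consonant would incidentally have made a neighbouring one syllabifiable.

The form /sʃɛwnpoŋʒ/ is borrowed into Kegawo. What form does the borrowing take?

bɛkɛwonopoŋoʒo

Substitution: /s/ → /b/, /ʃ/ → /k/, giving /bkɛwnpoŋʒ/.
Under (C)V, the unsyllabifiable consonants are /b/, /w/, /n/, /ŋ/, /ʒ/ (no codas are permitted; onsets are limited to one consonant).
Epenthesis after each stranded consonant: /b/ → /bɛ/, /w/ → /wo/, /n/ → /no/, /ŋ/ → /ŋo/, /ʒ/ → /ʒo/.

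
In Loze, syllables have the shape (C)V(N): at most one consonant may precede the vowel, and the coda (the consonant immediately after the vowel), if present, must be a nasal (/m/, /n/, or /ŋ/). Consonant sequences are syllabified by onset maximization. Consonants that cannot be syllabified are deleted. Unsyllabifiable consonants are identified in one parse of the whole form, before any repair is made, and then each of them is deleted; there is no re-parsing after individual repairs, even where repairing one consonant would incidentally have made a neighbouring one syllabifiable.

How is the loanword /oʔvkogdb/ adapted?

Syllabifying with onset maximization leaves /ʔ/, /v/, /g/, /d/, /b/ stranded (only a nasal (/m/, /n/, or /ŋ/) is licensed in coda position; onsets are limited to one consonant).
Deleting the stranded consonants removes /ʔ/, /v/, /g/, /d/, /b/.

oko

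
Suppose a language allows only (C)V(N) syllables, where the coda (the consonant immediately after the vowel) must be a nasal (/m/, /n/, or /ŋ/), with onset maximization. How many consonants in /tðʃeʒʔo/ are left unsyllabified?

Syllabifying with onset maximization leaves /t/, /ð/, /ʒ/ stranded (only a nasal (/m/, /n/, or /ŋ/) is licensed in coda position; onsets are limited to one consonant).

3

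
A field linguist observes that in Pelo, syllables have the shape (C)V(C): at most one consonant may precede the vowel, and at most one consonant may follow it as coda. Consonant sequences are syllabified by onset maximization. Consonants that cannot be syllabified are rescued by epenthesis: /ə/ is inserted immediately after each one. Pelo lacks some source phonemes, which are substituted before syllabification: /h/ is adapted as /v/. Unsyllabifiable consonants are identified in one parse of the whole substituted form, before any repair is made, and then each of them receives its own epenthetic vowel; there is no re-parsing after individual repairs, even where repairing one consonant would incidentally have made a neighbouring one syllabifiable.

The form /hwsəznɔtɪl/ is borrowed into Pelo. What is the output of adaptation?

Substitution: /h/ → /v/, giving /vwsəznɔtɪl/.
The consonants /v/, /w/ cannot be parsed into a legal (C)V(C) syllable (at most one coda consonant is licensed; onsets are limited to one consonant).
Inserting the epenthetic vowel yields /v/ → /və/, /w/ → /wə/.

vəwəsəznɔtɪl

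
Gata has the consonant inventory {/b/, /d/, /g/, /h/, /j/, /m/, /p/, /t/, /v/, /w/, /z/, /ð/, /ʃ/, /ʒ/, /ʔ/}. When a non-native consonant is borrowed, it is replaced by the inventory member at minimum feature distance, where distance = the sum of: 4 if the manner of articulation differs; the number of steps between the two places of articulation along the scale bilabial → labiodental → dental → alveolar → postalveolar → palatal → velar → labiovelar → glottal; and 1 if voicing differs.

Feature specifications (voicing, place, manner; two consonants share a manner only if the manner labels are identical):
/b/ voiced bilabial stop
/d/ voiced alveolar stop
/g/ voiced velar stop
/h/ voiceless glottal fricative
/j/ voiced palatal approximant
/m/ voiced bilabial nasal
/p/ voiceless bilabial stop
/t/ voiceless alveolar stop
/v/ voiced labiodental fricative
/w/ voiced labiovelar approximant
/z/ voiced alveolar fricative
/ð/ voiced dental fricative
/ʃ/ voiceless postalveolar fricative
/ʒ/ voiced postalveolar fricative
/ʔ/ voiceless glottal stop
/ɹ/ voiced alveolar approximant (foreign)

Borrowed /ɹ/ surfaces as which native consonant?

j

/j/ is closest: same manner (approximant), place distance 2 (alveolar→palatal), same voicing; total 2. Next closest is /d/ at distance 4.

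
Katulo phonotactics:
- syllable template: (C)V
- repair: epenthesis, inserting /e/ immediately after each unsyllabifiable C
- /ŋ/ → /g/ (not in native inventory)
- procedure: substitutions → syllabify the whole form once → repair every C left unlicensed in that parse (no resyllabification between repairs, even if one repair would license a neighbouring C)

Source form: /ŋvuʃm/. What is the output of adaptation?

Substitution: /ŋ/ → /g/, giving /gvuʃm/.
The consonants /g/, /ʃ/, /m/ cannot be parsed into a legal (C)V syllable (no codas are permitted; onsets are limited to one consonant).
Epenthesis after each stranded consonant: /g/ → /ge/, /ʃ/ → /ʃe/, /m/ → /me/.

gevuʃeme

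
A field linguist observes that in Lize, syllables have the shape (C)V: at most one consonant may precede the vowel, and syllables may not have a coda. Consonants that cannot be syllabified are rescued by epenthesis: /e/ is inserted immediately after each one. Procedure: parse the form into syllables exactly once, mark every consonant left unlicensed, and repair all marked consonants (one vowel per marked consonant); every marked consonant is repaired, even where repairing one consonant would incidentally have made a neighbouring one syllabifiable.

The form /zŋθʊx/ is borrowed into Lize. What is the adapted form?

The consonants /z/, /ŋ/, /x/ cannot be parsed into a legal (C)V syllable (no codas are permitted; onsets are limited to one consonant).
Each unlicensed consonant becomes the onset of a new syllable: /z/ → /ze/, /ŋ/ → /ŋe/, /x/ → /xe/.

zeŋeθʊxe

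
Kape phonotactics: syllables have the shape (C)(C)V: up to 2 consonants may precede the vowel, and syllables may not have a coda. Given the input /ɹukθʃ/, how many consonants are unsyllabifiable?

3

Under (C)(C)V, the unsyllabifiable consonants are /k/, /θ/, /ʃ/ (no codas are permitted; onsets may contain at most 2 consonants).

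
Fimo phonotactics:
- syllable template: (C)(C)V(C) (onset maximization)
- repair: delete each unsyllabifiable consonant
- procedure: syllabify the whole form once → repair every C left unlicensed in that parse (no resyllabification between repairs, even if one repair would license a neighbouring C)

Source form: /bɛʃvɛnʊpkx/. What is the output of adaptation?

bɛʃvɛnʊp

The consonants /k/, /x/ cannot be parsed into a legal (C)(C)V(C) syllable (at most one coda consonant is licensed; onsets may contain at most 2 consonants).
Deletion applies to /k/, /x/.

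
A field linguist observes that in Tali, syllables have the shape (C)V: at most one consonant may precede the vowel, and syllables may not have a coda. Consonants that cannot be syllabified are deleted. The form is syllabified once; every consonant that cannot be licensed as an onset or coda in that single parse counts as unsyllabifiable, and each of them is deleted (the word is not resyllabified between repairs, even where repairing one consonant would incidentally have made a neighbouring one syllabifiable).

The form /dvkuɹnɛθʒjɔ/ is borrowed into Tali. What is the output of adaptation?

The consonants /d/, /v/, /ɹ/, /θ/, /ʒ/ cannot be parsed into a legal (C)V syllable (no codas are permitted; onsets are limited to one consonant).
Deletion applies to /d/, /v/, /ɹ/, /θ/, /ʒ/.

kunɛjɔ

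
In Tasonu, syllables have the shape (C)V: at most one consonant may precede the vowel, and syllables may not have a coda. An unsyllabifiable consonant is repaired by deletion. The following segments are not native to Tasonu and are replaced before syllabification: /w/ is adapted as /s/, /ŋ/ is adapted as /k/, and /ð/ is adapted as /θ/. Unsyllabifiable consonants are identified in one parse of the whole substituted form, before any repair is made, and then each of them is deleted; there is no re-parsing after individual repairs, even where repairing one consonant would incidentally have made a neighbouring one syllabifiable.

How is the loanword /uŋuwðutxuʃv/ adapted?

Substitution: /ŋ/ → /k/, /w/ → /s/, /ð/ → /θ/, giving /ukusθutxuʃv/.
Under (C)V, the unsyllabifiable consonants are /s/, /t/, /ʃ/, /v/ (no codas are permitted; onsets are limited to one consonant).
Deletion applies to /s/, /t/, /ʃ/, /v/.

ukuθuxu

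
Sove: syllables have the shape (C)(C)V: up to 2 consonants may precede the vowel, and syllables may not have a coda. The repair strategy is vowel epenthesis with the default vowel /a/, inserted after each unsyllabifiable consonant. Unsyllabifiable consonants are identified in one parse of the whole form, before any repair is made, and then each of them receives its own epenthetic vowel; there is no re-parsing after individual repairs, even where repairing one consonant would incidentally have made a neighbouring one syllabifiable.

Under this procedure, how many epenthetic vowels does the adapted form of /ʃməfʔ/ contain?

2

The unsyllabifiable consonants are /f/, /ʔ/; each receives one epenthetic vowel.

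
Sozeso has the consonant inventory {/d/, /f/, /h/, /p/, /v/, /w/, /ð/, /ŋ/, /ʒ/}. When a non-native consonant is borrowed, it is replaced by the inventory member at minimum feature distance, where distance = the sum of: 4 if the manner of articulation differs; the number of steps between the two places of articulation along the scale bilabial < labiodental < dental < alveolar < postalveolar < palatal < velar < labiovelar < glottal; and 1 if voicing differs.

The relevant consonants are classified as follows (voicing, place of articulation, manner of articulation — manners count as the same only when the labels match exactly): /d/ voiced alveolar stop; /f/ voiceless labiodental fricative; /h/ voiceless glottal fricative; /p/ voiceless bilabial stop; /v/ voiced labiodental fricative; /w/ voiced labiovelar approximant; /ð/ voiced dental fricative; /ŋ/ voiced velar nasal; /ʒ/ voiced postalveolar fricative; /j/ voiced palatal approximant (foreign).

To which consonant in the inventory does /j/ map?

w

/w/ is closest: same manner (approximant), place distance 2 (palatal→labiovelar), same voicing; total 2. Next closest is /ŋ/ at distance 5.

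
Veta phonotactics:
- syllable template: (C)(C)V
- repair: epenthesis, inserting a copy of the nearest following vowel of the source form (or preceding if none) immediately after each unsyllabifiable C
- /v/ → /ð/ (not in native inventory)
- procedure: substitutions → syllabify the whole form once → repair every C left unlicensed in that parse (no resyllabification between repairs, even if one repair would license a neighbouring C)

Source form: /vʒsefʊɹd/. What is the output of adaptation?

Substitution: /v/ → /ð/, giving /ðʒsefʊɹd/.
Under (C)(C)V, the unsyllabifiable consonants are /ð/, /ɹ/, /d/ (no codas are permitted; onsets may contain at most 2 consonants).
Epenthesis after each stranded consonant: /ð/ → /ðe/, /ɹ/ → /ɹʊ/, /d/ → /dʊ/.

ðeʒsefʊɹʊdʊ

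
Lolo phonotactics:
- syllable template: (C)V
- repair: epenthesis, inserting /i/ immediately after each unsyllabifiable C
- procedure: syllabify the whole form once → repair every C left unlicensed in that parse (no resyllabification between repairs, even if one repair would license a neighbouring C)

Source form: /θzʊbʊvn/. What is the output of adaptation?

Under (C)V, the unsyllabifiable consonants are /θ/, /v/, /n/ (no codas are permitted; onsets are limited to one consonant).
Epenthesis after each stranded consonant: /θ/ → /θi/, /v/ → /vi/, /n/ → /ni/.

θizʊbʊvini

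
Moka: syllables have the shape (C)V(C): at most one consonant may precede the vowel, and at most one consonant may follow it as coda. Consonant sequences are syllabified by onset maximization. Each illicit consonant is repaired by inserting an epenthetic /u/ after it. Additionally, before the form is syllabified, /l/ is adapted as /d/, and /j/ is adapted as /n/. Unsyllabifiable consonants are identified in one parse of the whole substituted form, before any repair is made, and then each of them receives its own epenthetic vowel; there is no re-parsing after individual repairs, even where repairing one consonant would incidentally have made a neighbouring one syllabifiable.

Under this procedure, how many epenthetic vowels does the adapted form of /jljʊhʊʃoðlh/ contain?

4

After substitution the input is /ndnʊhʊʃoðdh/.
The unsyllabifiable consonants are /n/, /d/, /d/, /h/; each receives one epenthetic vowel.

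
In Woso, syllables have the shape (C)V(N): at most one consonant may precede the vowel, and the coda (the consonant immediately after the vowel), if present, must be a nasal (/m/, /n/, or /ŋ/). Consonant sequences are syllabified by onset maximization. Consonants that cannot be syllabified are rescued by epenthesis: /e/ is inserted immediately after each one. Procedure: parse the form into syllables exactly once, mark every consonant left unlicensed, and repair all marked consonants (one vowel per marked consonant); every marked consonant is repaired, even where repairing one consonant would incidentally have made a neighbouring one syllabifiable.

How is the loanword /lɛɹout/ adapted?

lɛɹoute

Syllabifying with onset maximization leaves /t/ stranded (only a nasal (/m/, /n/, or /ŋ/) is licensed in coda position; onsets are limited to one consonant).
Inserting the epenthetic vowel yields /t/ → /te/.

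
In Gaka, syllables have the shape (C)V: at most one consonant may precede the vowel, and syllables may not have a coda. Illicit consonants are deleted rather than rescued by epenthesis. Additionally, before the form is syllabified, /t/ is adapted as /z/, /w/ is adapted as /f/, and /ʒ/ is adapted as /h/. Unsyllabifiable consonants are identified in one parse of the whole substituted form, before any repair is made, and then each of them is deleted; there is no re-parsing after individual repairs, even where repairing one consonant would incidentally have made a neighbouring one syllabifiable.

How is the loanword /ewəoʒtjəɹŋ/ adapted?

efəojə

Substitution: /w/ → /f/, /ʒ/ → /h/, /t/ → /z/, giving /efəohzjəɹŋ/.
Syllabifying with onset maximization leaves /h/, /z/, /ɹ/, /ŋ/ stranded (no codas are permitted; onsets are limited to one consonant).
Deletion applies to /h/, /z/, /ɹ/, /ŋ/.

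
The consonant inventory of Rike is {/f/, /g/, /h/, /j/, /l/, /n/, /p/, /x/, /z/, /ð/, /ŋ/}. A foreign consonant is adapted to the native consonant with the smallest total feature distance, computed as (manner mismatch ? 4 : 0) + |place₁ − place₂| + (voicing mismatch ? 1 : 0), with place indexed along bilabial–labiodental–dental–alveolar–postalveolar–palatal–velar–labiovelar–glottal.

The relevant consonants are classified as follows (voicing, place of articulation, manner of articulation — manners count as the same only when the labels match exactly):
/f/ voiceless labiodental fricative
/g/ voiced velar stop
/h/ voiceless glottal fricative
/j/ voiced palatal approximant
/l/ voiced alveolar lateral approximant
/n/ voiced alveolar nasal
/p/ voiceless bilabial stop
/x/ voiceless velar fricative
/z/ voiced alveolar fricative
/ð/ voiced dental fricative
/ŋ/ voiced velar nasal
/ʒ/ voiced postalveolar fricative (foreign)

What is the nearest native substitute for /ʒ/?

z

/z/ is closest: same manner (fricative), place distance 1 (postalveolar→alveolar), same voicing; total 1. Next closest is /ð/ at distance 2.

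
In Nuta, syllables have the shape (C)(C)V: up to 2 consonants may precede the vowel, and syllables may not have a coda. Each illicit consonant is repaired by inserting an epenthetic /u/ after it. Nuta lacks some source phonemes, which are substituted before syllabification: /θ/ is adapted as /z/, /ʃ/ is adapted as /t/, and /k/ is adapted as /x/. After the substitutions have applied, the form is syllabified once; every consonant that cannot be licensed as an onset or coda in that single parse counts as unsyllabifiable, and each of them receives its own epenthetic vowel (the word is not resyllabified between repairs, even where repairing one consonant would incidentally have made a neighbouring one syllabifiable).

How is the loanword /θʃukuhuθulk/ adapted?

ztuxuhuzuluxu

Substitution: /θ/ → /z/, /ʃ/ → /t/, /k/ → /x/, giving /ztuxuhuzulx/.
Under (C)(C)V, the unsyllabifiable consonants are /l/, /x/ (no codas are permitted; onsets may contain at most 2 consonants).
Each unlicensed consonant becomes the onset of a new syllable: /l/ → /lu/, /x/ → /xu/.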